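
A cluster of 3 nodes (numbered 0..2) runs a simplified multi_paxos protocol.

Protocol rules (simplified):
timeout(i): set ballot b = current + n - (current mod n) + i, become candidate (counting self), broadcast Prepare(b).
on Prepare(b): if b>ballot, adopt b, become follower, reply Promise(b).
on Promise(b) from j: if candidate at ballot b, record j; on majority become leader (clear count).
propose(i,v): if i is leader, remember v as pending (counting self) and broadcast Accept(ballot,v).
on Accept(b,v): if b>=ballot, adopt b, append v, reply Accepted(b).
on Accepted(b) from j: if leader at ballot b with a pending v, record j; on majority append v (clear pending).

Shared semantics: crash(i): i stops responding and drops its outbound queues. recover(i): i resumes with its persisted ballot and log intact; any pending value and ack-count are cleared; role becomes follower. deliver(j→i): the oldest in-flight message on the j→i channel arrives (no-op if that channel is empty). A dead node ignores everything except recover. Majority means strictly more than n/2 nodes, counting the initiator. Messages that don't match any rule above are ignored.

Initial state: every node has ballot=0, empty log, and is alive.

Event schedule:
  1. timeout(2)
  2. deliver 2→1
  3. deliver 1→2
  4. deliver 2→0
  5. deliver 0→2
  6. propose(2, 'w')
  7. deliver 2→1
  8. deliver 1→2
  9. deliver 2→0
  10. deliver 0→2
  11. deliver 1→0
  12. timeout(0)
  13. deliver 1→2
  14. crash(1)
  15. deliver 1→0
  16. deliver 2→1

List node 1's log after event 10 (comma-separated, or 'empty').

w

e1 timeout(2): 2[cand,b=5,-]
e2 deliver 2→1: 1[foll,b=5,-]
e3 deliver 1→2: 2[lead,b=5,-]
e4 deliver 2→0: 0[foll,b=5,-]
e5 deliver 0→2: ·
e6 propose(2,'w'): ·
e7 deliver 2→1: 1[foll,b=5,w]
e8 deliver 1→2: 2[lead,b=5,w]
e9 deliver 2→0: 0[foll,b=5,w]
e10 deliver 0→2: ·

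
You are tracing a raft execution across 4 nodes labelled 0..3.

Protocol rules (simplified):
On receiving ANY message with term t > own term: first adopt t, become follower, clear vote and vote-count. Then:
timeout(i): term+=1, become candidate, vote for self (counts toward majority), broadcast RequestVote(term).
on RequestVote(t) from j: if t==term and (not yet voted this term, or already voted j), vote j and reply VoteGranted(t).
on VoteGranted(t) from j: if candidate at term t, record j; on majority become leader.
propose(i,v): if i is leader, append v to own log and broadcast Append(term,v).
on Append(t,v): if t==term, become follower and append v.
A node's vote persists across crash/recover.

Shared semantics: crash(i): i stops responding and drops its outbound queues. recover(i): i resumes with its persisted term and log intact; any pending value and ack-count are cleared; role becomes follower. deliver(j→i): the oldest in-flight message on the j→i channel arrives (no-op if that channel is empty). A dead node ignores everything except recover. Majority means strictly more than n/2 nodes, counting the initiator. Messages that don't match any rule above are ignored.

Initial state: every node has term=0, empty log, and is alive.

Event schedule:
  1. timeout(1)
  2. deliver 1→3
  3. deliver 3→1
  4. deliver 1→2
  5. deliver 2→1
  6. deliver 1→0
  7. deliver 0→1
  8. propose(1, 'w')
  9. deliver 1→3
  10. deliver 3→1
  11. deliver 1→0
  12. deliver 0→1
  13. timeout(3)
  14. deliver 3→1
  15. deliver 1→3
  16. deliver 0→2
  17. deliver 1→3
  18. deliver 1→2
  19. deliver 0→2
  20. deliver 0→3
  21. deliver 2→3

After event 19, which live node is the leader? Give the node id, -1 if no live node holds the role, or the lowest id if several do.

-1

1. timeout(1):  <1:cand t1 ->
2. deliver 1→3:  <3:foll t1 ->
3. deliver 3→1:  nop
4. deliver 1→2:  <2:foll t1 ->
5. deliver 2→1:  <1:lead t1 ->
6. deliver 1→0:  <0:foll t1 ->
7. deliver 0→1:  nop
8. propose(1,'w'):  <1:lead t1 w>
9. deliver 1→3:  <3:foll t1 w>
10. deliver 3→1:  nop
11. deliver 1→0:  <0:foll t1 w>
12. deliver 0→1:  nop
13. timeout(3):  <3:cand t2 w>
14. deliver 3→1:  <1:foll t2 w>
15. deliver 1→3:  nop
16. deliver 0→2:  nop
17. deliver 1→3:  nop
18. deliver 1→2:  <2:foll t1 w>
19. deliver 0→2:  nop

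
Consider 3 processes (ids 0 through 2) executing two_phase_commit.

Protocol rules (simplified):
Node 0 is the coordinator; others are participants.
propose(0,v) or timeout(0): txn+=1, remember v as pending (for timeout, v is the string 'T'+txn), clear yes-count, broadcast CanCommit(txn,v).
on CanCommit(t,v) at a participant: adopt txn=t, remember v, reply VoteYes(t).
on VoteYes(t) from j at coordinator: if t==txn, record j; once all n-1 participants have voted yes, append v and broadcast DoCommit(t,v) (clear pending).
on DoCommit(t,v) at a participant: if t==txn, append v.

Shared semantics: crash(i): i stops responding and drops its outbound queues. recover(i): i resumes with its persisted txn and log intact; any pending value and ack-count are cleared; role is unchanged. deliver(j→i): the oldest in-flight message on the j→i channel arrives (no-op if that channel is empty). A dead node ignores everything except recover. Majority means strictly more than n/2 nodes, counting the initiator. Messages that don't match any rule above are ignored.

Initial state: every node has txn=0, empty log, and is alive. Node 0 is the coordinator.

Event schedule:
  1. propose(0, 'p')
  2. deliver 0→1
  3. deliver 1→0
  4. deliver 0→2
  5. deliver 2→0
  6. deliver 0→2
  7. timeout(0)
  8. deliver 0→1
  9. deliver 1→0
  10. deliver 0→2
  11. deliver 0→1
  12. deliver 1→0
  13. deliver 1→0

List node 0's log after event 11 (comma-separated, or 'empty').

step 1 propose(0,'p'): 0={coor,t=1,log=-}
step 2 deliver 0→1: 1={part,t=1,log=-}
step 3 deliver 1→0: —
step 4 deliver 0→2: 2={part,t=1,log=-}
step 5 deliver 2→0: 0={coor,t=1,log=p}
step 6 deliver 0→2: 2={part,t=1,log=p}
step 7 timeout(0): 0={coor,t=2,log=p}
step 8 deliver 0→1: 1={part,t=1,log=p}
step 9 deliver 1→0: —
step 10 deliver 0→2: 2={part,t=2,log=p}
step 11 deliver 0→1: 1={part,t=2,log=p}

p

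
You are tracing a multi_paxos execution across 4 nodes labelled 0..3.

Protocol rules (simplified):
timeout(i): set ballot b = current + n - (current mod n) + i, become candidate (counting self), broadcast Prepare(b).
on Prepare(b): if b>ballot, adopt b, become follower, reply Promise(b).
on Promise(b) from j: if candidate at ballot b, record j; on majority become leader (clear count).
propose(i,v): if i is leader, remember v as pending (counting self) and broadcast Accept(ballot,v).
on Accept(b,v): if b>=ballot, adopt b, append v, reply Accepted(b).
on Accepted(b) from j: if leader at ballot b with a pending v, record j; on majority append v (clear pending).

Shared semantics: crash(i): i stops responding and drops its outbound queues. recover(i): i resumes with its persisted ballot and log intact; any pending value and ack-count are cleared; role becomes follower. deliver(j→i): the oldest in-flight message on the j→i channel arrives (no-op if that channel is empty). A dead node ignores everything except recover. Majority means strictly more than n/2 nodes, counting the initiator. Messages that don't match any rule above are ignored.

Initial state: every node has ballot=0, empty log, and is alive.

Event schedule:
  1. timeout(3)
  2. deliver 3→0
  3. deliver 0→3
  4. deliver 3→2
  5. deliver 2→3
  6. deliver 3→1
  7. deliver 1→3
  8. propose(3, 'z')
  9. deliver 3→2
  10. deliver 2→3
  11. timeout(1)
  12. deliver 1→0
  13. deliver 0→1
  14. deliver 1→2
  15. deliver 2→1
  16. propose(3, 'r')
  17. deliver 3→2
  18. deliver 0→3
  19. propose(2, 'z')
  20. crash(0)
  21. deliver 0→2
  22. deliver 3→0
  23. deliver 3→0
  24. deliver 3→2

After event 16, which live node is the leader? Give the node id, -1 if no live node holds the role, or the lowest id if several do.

1

1. timeout(3):  <3:cand b7 ->
2. deliver 3→0:  <0:foll b7 ->
3. deliver 0→3:  nop
4. deliver 3→2:  <2:foll b7 ->
5. deliver 2→3:  <3:lead b7 ->
6. deliver 3→1:  <1:foll b7 ->
7. deliver 1→3:  nop
8. propose(3,'z'):  nop
9. deliver 3→2:  <2:foll b7 z>
10. deliver 2→3:  nop
11. timeout(1):  <1:cand b9 ->
12. deliver 1→0:  <0:foll b9 ->
13. deliver 0→1:  nop
14. deliver 1→2:  <2:foll b9 z>
15. deliver 2→1:  <1:lead b9 ->
16. propose(3,'r'):  nop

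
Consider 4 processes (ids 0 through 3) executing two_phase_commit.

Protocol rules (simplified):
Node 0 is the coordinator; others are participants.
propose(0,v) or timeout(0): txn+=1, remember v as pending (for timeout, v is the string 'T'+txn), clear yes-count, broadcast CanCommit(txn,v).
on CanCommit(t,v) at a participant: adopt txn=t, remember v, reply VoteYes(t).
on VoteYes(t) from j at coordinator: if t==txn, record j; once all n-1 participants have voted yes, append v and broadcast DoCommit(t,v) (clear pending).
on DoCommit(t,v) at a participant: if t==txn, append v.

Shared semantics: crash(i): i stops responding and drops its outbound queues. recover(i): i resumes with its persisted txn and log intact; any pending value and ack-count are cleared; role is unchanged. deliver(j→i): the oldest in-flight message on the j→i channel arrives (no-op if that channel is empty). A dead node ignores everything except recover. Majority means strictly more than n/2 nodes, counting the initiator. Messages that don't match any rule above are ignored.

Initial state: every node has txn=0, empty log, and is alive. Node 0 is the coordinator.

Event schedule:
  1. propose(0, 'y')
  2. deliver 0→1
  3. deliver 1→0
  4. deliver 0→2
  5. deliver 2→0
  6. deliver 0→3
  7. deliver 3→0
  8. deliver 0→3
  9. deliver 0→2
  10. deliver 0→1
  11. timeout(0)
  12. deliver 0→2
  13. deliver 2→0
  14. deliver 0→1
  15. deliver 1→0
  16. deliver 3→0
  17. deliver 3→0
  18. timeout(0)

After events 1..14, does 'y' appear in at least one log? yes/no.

after 1 — propose(0,'y'): n0:coor/t1/[-]
after 2 — deliver 0→1: n1:part/t1/[-]
after 3 — deliver 1→0: ·
after 4 — deliver 0→2: n2:part/t1/[-]
after 5 — deliver 2→0: ·
after 6 — deliver 0→3: n3:part/t1/[-]
after 7 — deliver 3→0: n0:coor/t1/[y]
after 8 — deliver 0→3: n3:part/t1/[y]
after 9 — deliver 0→2: n2:part/t1/[y]
after 10 — deliver 0→1: n1:part/t1/[y]
after 11 — timeout(0): n0:coor/t2/[y]
after 12 — deliver 0→2: n2:part/t2/[y]
after 13 — deliver 2→0: ·
after 14 — deliver 0→1: n1:part/t2/[y]

yes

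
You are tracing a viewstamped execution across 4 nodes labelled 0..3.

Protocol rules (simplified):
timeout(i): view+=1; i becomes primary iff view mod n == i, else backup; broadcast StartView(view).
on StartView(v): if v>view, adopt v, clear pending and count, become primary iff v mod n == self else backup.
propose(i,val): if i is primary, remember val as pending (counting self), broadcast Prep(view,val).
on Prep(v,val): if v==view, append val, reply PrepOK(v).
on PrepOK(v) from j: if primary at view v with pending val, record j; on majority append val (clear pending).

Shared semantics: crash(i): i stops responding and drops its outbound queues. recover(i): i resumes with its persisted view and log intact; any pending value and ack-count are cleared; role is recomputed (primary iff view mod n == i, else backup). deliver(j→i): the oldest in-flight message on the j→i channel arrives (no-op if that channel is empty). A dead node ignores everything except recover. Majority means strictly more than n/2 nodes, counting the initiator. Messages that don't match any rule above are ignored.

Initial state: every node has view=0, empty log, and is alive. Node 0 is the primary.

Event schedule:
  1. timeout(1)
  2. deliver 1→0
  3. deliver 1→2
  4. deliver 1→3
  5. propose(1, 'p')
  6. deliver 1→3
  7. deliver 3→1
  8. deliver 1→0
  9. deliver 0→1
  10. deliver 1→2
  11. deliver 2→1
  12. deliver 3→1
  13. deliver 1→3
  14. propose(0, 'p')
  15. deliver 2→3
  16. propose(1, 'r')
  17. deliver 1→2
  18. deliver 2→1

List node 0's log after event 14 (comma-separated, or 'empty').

e1 timeout(1): 1[prim,v=1,-]
e2 deliver 1→0: 0[back,v=1,-]
e3 deliver 1→2: 2[back,v=1,-]
e4 deliver 1→3: 3[back,v=1,-]
e5 propose(1,'p'): ·
e6 deliver 1→3: 3[back,v=1,p]
e7 deliver 3→1: ·
e8 deliver 1→0: 0[back,v=1,p]
e9 deliver 0→1: 1[prim,v=1,p]
e10 deliver 1→2: 2[back,v=1,p]
e11 deliver 2→1: ·
e12 deliver 3→1: ·
e13 deliver 1→3: ·
e14 propose(0,'p'): ·

p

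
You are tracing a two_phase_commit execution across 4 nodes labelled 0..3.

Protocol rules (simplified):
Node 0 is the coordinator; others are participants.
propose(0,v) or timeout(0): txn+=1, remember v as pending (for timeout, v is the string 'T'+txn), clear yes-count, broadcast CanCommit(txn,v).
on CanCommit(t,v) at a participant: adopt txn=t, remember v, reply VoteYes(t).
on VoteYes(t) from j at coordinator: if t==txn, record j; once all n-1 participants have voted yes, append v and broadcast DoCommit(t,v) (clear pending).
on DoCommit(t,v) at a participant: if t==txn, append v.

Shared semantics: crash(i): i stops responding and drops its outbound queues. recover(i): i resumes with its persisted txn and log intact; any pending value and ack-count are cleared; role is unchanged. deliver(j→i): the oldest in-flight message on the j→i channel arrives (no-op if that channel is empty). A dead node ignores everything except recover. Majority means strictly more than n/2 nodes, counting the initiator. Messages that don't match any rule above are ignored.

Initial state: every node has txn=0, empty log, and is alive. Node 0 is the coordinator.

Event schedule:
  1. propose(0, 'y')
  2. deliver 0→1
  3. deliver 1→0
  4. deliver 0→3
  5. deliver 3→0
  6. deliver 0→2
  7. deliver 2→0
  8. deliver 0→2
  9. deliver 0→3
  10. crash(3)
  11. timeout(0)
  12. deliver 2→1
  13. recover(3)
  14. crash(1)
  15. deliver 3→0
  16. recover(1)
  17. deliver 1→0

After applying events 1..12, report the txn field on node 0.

2

step 1 propose(0,'y'): 0={coor,t=1,log=-}
step 2 deliver 0→1: 1={part,t=1,log=-}
step 3 deliver 1→0: —
step 4 deliver 0→3: 3={part,t=1,log=-}
step 5 deliver 3→0: —
step 6 deliver 0→2: 2={part,t=1,log=-}
step 7 deliver 2→0: 0={coor,t=1,log=y}
step 8 deliver 0→2: 2={part,t=1,log=y}
step 9 deliver 0→3: 3={part,t=1,log=y}
step 10 crash(3): 3={✗part,t=1,log=y}
step 11 timeout(0): 0={coor,t=2,log=y}
step 12 deliver 2→1: —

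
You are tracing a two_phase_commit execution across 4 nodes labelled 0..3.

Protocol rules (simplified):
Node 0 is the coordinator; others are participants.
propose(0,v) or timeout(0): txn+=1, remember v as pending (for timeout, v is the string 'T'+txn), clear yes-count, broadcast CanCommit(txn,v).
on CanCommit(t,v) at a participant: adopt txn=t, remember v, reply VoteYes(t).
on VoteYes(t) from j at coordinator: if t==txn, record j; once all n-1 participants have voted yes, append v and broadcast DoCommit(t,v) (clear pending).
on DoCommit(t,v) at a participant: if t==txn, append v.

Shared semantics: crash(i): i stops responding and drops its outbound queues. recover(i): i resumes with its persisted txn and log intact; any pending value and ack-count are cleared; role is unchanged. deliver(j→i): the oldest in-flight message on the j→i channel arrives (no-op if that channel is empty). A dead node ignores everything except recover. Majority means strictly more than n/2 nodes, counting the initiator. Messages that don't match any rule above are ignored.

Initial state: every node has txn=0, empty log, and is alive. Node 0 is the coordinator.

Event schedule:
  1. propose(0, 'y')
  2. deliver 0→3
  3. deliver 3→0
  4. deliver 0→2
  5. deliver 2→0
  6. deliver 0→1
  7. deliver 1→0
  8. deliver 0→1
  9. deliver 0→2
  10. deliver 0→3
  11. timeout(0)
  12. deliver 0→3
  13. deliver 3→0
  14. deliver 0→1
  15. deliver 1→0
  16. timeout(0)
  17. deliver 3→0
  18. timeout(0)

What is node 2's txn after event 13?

1

[1] propose(0,'y') → N0(coor t1 [-])
[2] deliver 0→3 → N3(part t1 [-])
[3] deliver 3→0 → ∅
[4] deliver 0→2 → N2(part t1 [-])
[5] deliver 2→0 → ∅
[6] deliver 0→1 → N1(part t1 [-])
[7] deliver 1→0 → N0(coor t1 [y])
[8] deliver 0→1 → N1(part t1 [y])
[9] deliver 0→2 → N2(part t1 [y])
[10] deliver 0→3 → N3(part t1 [y])
[11] timeout(0) → N0(coor t2 [y])
[12] deliver 0→3 → N3(part t2 [y])
[13] deliver 3→0 → ∅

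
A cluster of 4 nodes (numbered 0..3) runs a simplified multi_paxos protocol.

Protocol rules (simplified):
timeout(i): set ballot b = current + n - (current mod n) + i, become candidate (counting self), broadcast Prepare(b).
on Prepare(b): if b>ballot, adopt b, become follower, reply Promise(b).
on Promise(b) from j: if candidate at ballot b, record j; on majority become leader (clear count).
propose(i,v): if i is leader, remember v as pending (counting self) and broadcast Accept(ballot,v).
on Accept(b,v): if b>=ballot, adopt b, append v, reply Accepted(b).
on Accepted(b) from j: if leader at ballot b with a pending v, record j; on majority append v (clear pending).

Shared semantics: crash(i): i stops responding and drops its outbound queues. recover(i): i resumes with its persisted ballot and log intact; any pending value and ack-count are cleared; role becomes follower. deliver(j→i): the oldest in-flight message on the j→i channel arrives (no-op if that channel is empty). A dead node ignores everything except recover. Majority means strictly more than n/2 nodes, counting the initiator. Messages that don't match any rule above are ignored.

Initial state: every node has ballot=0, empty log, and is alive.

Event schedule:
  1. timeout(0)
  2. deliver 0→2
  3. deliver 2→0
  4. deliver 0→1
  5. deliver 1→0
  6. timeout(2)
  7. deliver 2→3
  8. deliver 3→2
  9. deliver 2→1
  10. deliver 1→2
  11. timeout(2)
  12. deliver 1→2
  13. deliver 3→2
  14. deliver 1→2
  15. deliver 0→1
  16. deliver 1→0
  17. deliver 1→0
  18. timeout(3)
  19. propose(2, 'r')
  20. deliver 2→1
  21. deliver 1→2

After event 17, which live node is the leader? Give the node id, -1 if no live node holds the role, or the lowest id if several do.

[1] timeout(0) → N0(cand b4 [-])
[2] deliver 0→2 → N2(foll b4 [-])
[3] deliver 2→0 → ∅
[4] deliver 0→1 → N1(foll b4 [-])
[5] deliver 1→0 → N0(lead b4 [-])
[6] timeout(2) → N2(cand b10 [-])
[7] deliver 2→3 → N3(foll b10 [-])
[8] deliver 3→2 → ∅
[9] deliver 2→1 → N1(foll b10 [-])
[10] deliver 1→2 → N2(lead b10 [-])
[11] timeout(2) → N2(cand b14 [-])
[12] deliver 1→2 → ∅
[13] deliver 3→2 → ∅
[14] deliver 1→2 → ∅
[15] deliver 0→1 → ∅
[16] deliver 1→0 → ∅
[17] deliver 1→0 → ∅

0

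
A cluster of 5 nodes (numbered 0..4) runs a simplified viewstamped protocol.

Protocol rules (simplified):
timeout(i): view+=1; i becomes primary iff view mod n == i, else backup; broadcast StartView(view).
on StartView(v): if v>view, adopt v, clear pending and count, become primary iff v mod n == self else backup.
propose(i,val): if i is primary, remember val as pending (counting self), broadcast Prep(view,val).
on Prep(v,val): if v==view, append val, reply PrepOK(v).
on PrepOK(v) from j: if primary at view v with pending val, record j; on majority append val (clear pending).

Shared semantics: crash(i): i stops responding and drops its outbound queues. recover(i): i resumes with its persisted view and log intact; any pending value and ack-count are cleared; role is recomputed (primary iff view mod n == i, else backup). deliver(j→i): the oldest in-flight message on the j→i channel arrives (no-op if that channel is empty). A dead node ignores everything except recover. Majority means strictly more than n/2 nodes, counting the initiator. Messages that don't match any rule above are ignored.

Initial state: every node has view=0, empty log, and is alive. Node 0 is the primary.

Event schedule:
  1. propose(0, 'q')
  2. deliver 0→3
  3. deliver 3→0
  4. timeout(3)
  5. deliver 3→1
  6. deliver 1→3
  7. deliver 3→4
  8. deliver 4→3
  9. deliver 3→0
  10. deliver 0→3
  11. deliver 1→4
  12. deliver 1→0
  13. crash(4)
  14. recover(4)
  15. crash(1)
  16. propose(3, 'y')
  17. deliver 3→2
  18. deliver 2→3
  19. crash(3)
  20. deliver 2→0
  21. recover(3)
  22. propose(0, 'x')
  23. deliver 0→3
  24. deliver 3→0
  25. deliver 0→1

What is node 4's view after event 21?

[1] propose(0,'q') → ∅
[2] deliver 0→3 → N3(back v0 [q])
[3] deliver 3→0 → ∅
[4] timeout(3) → N3(back v1 [q])
[5] deliver 3→1 → N1(prim v1 [-])
[6] deliver 1→3 → ∅
[7] deliver 3→4 → N4(back v1 [-])
[8] deliver 4→3 → ∅
[9] deliver 3→0 → N0(back v1 [-])
[10] deliver 0→3 → ∅
[11] deliver 1→4 → ∅
[12] deliver 1→0 → ∅
[13] crash(4) → N4(✗back v1 [-])
[14] recover(4) → N4(back v1 [-])
[15] crash(1) → N1(✗prim v1 [-])
[16] propose(3,'y') → ∅
[17] deliver 3→2 → N2(back v1 [-])
[18] deliver 2→3 → ∅
[19] crash(3) → N3(✗back v1 [q])
[20] deliver 2→0 → ∅
[21] recover(3) → N3(back v1 [q])

1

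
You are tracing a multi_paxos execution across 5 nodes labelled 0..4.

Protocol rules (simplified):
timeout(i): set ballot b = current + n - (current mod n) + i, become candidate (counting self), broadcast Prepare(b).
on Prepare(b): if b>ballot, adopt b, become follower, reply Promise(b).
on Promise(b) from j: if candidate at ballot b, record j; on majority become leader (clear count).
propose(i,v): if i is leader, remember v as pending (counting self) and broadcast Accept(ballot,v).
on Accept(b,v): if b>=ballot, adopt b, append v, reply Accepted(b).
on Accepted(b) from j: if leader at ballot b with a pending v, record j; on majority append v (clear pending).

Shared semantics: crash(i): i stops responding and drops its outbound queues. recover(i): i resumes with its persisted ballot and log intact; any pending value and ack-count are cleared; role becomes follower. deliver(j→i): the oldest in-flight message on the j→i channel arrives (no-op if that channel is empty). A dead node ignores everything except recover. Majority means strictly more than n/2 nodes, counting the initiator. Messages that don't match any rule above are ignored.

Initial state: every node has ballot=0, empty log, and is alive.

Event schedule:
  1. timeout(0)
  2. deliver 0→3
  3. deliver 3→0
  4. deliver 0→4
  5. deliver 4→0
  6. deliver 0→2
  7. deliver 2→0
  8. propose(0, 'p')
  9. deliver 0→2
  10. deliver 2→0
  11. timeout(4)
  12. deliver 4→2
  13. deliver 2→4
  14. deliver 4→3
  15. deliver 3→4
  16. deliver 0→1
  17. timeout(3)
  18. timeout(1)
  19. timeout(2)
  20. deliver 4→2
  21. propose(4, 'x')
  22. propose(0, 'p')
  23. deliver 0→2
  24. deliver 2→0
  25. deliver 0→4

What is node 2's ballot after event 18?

14

after 1 — timeout(0): n0:cand/b5/[-]
after 2 — deliver 0→3: n3:foll/b5/[-]
after 3 — deliver 3→0: ·
after 4 — deliver 0→4: n4:foll/b5/[-]
after 5 — deliver 4→0: n0:lead/b5/[-]
after 6 — deliver 0→2: n2:foll/b5/[-]
after 7 — deliver 2→0: ·
after 8 — propose(0,'p'): ·
after 9 — deliver 0→2: n2:foll/b5/[p]
after 10 — deliver 2→0: ·
after 11 — timeout(4): n4:cand/b14/[-]
after 12 — deliver 4→2: n2:foll/b14/[p]
after 13 — deliver 2→4: ·
after 14 — deliver 4→3: n3:foll/b14/[-]
after 15 — deliver 3→4: n4:lead/b14/[-]
after 16 — deliver 0→1: n1:foll/b5/[-]
after 17 — timeout(3): n3:cand/b18/[-]
after 18 — timeout(1): n1:cand/b11/[-]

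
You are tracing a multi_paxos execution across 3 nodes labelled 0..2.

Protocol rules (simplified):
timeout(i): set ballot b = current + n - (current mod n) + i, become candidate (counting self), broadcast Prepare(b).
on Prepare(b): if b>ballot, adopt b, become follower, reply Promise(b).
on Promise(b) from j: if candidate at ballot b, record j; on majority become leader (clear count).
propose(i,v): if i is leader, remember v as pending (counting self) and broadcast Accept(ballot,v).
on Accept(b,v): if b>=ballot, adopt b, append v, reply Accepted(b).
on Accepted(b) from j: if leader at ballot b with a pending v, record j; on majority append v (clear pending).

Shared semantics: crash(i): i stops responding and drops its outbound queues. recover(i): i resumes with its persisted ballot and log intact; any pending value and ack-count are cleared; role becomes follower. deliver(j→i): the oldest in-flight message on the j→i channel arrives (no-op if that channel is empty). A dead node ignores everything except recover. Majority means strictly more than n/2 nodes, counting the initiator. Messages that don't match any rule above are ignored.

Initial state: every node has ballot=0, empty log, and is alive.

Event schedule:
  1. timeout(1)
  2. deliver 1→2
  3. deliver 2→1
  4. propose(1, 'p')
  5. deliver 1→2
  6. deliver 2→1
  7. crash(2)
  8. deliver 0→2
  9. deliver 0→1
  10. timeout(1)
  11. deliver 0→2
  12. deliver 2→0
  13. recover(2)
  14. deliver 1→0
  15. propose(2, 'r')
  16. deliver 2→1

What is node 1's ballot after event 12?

after 1 — timeout(1): n1:cand/b4/[-]
after 2 — deliver 1→2: n2:foll/b4/[-]
after 3 — deliver 2→1: n1:lead/b4/[-]
after 4 — propose(1,'p'): ·
after 5 — deliver 1→2: n2:foll/b4/[p]
after 6 — deliver 2→1: n1:lead/b4/[p]
after 7 — crash(2): n2:✗foll/b4/[p]
after 8 — deliver 0→2: ·
after 9 — deliver 0→1: ·
after 10 — timeout(1): n1:cand/b7/[p]
after 11 — deliver 0→2: ·
after 12 — deliver 2→0: ·

7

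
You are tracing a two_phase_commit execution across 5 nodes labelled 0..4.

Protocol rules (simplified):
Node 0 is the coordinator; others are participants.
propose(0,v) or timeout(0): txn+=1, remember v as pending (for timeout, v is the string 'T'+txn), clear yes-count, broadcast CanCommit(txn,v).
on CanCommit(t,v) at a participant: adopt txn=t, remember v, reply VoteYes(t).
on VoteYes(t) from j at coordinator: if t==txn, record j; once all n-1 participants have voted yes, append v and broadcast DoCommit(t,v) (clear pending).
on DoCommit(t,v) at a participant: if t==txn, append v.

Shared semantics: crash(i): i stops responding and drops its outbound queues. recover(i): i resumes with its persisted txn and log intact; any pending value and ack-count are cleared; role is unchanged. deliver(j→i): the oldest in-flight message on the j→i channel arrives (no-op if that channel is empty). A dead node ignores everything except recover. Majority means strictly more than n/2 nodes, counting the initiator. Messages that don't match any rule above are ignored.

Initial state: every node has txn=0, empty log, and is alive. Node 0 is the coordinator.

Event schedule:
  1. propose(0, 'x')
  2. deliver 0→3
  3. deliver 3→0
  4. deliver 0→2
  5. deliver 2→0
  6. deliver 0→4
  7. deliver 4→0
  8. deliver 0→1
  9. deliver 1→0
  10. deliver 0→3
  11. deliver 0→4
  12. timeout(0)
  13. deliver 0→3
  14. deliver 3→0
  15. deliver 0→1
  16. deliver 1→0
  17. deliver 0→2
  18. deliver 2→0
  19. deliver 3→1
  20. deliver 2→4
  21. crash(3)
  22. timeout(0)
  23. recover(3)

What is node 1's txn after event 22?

[1] propose(0,'x') → N0(coor t1 [-])
[2] deliver 0→3 → N3(part t1 [-])
[3] deliver 3→0 → ∅
[4] deliver 0→2 → N2(part t1 [-])
[5] deliver 2→0 → ∅
[6] deliver 0→4 → N4(part t1 [-])
[7] deliver 4→0 → ∅
[8] deliver 0→1 → N1(part t1 [-])
[9] deliver 1→0 → N0(coor t1 [x])
[10] deliver 0→3 → N3(part t1 [x])
[11] deliver 0→4 → N4(part t1 [x])
[12] timeout(0) → N0(coor t2 [x])
[13] deliver 0→3 → N3(part t2 [x])
[14] deliver 3→0 → ∅
[15] deliver 0→1 → N1(part t1 [x])
[16] deliver 1→0 → ∅
[17] deliver 0→2 → N2(part t1 [x])
[18] deliver 2→0 → ∅
[19] deliver 3→1 → ∅
[20] deliver 2→4 → ∅
[21] crash(3) → N3(✗part t2 [x])
[22] timeout(0) → N0(coor t3 [x])

1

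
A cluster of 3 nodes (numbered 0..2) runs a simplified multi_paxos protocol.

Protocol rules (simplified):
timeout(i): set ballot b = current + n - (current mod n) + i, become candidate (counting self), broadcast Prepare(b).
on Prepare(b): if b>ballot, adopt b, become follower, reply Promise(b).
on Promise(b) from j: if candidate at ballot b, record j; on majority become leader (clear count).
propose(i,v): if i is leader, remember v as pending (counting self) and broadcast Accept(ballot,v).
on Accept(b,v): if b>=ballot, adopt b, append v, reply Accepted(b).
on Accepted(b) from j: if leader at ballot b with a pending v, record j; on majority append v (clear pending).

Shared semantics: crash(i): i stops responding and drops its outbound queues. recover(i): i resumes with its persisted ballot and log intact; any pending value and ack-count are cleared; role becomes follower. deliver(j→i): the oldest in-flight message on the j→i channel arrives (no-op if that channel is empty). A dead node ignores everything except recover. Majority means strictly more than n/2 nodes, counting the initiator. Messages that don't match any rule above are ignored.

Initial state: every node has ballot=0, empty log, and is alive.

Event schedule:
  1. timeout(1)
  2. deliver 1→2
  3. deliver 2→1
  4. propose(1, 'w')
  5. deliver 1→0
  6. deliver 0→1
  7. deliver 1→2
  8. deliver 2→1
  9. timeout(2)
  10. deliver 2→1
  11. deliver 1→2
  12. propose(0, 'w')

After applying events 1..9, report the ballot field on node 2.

8

after 1 — timeout(1): n1:cand/b4/[-]
after 2 — deliver 1→2: n2:foll/b4/[-]
after 3 — deliver 2→1: n1:lead/b4/[-]
after 4 — propose(1,'w'): ·
after 5 — deliver 1→0: n0:foll/b4/[-]
after 6 — deliver 0→1: ·
after 7 — deliver 1→2: n2:foll/b4/[w]
after 8 — deliver 2→1: n1:lead/b4/[w]
after 9 — timeout(2): n2:cand/b8/[w]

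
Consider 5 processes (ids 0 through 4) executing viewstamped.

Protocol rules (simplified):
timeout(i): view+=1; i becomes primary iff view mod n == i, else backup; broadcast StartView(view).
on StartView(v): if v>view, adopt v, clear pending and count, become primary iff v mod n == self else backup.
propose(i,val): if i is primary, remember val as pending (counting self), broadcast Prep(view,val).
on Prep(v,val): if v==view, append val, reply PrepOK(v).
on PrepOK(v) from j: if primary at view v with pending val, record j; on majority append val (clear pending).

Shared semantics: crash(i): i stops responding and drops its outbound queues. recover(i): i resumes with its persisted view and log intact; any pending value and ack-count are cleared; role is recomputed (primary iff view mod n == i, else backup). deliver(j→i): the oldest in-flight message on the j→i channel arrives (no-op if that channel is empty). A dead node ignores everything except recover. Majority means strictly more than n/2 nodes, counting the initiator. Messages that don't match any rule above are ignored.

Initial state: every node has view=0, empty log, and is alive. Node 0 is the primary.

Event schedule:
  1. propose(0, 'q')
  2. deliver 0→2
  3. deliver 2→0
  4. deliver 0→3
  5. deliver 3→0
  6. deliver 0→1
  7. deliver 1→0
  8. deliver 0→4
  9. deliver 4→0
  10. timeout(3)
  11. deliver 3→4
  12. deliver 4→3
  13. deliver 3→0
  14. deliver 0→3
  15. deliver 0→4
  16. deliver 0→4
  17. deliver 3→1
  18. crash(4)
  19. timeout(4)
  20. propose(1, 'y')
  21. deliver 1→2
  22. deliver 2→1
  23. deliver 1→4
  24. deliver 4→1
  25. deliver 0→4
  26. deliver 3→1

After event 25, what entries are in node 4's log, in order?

q

1. propose(0,'q'):  nop
2. deliver 0→2:  <2:back v0 q>
3. deliver 2→0:  nop
4. deliver 0→3:  <3:back v0 q>
5. deliver 3→0:  <0:prim v0 q>
6. deliver 0→1:  <1:back v0 q>
7. deliver 1→0:  nop
8. deliver 0→4:  <4:back v0 q>
9. deliver 4→0:  nop
10. timeout(3):  <3:back v1 q>
11. deliver 3→4:  <4:back v1 q>
12. deliver 4→3:  nop
13. deliver 3→0:  <0:back v1 q>
14. deliver 0→3:  nop
15. deliver 0→4:  nop
16. deliver 0→4:  nop
17. deliver 3→1:  <1:prim v1 q>
18. crash(4):  <4:✗back v1 q>
19. timeout(4):  nop
20. propose(1,'y'):  nop
21. deliver 1→2:  nop
22. deliver 2→1:  nop
23. deliver 1→4:  nop
24. deliver 4→1:  nop
25. deliver 0→4:  nop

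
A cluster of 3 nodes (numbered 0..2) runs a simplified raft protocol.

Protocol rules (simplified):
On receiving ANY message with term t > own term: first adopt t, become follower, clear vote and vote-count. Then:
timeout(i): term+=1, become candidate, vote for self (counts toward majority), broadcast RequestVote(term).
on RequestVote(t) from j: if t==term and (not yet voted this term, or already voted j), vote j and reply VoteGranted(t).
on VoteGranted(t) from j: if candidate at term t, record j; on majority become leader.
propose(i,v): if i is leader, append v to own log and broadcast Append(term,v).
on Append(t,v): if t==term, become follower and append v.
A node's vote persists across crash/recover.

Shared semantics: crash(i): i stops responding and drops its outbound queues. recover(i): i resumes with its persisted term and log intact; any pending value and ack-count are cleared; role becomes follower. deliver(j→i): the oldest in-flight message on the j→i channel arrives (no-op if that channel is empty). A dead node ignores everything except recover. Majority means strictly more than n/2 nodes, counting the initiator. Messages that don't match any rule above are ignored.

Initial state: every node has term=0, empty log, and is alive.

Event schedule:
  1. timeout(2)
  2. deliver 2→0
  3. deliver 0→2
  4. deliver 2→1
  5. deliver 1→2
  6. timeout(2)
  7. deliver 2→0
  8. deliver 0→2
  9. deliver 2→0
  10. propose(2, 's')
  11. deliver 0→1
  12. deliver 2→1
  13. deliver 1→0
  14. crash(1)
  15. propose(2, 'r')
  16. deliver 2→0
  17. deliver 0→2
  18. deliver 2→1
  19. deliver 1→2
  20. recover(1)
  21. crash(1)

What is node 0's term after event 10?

[1] timeout(2) → N2(cand t1 [-])
[2] deliver 2→0 → N0(foll t1 [-])
[3] deliver 0→2 → N2(lead t1 [-])
[4] deliver 2→1 → N1(foll t1 [-])
[5] deliver 1→2 → ∅
[6] timeout(2) → N2(cand t2 [-])
[7] deliver 2→0 → N0(foll t2 [-])
[8] deliver 0→2 → N2(lead t2 [-])
[9] deliver 2→0 → ∅
[10] propose(2,'s') → N2(lead t2 [s])

2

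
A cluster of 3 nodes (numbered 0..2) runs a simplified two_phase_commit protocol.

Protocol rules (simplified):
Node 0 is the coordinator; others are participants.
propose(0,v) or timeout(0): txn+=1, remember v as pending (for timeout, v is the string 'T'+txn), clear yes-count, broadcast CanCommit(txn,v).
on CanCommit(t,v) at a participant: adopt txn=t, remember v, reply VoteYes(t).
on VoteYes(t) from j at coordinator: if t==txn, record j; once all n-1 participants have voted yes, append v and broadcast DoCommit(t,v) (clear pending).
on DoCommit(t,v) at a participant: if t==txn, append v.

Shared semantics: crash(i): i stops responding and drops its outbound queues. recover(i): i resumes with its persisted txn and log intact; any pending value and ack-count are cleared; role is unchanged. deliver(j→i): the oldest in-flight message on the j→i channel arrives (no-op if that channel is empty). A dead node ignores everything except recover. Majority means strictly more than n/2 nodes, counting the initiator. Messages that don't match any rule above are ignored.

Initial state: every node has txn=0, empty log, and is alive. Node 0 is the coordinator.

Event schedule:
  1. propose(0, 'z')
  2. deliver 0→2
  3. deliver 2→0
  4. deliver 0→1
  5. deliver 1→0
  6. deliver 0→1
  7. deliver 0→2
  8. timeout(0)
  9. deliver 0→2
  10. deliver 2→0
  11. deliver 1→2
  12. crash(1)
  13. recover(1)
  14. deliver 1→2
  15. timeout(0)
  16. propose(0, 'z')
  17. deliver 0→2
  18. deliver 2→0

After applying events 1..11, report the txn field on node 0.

after 1 — propose(0,'z'): n0:coor/t1/[-]
after 2 — deliver 0→2: n2:part/t1/[-]
after 3 — deliver 2→0: ·
after 4 — deliver 0→1: n1:part/t1/[-]
after 5 — deliver 1→0: n0:coor/t1/[z]
after 6 — deliver 0→1: n1:part/t1/[z]
after 7 — deliver 0→2: n2:part/t1/[z]
after 8 — timeout(0): n0:coor/t2/[z]
after 9 — deliver 0→2: n2:part/t2/[z]
after 10 — deliver 2→0: ·
after 11 — deliver 1→2: ·

2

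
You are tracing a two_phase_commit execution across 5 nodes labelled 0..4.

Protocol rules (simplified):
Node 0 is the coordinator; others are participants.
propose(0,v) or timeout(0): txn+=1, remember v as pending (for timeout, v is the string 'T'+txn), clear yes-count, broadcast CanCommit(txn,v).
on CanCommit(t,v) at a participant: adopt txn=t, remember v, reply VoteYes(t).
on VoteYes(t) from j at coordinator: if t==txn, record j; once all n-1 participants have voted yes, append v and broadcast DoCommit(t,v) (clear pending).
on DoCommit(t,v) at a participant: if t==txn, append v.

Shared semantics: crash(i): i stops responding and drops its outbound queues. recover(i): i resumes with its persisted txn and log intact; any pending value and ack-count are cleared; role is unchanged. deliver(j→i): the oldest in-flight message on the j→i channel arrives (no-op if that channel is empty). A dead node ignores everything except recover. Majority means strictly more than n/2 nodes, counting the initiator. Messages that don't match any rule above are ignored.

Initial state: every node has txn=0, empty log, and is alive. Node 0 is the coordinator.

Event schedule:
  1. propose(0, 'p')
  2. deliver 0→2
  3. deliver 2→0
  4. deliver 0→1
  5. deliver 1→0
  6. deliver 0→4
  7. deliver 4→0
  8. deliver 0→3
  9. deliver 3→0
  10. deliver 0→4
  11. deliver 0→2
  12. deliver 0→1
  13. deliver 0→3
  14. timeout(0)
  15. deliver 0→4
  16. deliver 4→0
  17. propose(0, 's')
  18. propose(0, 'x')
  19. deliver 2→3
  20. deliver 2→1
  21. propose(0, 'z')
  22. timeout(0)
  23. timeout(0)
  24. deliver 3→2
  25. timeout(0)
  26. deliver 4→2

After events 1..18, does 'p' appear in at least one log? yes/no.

1. propose(0,'p'):  <0:coor t1 ->
2. deliver 0→2:  <2:part t1 ->
3. deliver 2→0:  nop
4. deliver 0→1:  <1:part t1 ->
5. deliver 1→0:  nop
6. deliver 0→4:  <4:part t1 ->
7. deliver 4→0:  nop
8. deliver 0→3:  <3:part t1 ->
9. deliver 3→0:  <0:coor t1 p>
10. deliver 0→4:  <4:part t1 p>
11. deliver 0→2:  <2:part t1 p>
12. deliver 0→1:  <1:part t1 p>
13. deliver 0→3:  <3:part t1 p>
14. timeout(0):  <0:coor t2 p>
15. deliver 0→4:  <4:part t2 p>
16. deliver 4→0:  nop
17. propose(0,'s'):  <0:coor t3 p>
18. propose(0,'x'):  <0:coor t4 p>

yes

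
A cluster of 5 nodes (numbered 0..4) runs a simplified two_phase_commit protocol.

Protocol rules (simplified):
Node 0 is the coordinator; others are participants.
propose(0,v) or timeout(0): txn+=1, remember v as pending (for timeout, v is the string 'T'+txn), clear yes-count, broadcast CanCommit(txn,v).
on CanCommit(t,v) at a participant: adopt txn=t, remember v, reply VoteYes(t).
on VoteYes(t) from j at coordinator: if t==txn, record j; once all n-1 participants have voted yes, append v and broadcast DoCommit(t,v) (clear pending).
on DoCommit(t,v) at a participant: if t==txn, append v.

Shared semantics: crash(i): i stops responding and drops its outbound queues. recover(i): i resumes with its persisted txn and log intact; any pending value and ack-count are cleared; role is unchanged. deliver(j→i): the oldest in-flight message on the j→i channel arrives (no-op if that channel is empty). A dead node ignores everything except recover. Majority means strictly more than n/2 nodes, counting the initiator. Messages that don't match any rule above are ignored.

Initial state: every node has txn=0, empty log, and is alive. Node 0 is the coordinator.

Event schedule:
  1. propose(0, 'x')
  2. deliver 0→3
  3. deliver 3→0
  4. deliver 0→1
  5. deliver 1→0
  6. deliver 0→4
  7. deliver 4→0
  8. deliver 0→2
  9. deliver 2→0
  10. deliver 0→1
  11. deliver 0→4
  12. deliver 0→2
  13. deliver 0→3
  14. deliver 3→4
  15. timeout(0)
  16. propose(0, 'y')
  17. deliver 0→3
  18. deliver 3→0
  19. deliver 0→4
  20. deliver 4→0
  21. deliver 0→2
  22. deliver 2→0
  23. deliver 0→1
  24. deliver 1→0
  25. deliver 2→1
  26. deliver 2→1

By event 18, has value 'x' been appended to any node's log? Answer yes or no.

yes

e1 propose(0,'x'): 0[coor,t=1,-]
e2 deliver 0→3: 3[part,t=1,-]
e3 deliver 3→0: ·
e4 deliver 0→1: 1[part,t=1,-]
e5 deliver 1→0: ·
e6 deliver 0→4: 4[part,t=1,-]
e7 deliver 4→0: ·
e8 deliver 0→2: 2[part,t=1,-]
e9 deliver 2→0: 0[coor,t=1,x]
e10 deliver 0→1: 1[part,t=1,x]
e11 deliver 0→4: 4[part,t=1,x]
e12 deliver 0→2: 2[part,t=1,x]
e13 deliver 0→3: 3[part,t=1,x]
e14 deliver 3→4: ·
e15 timeout(0): 0[coor,t=2,x]
e16 propose(0,'y'): 0[coor,t=3,x]
e17 deliver 0→3: 3[part,t=2,x]
e18 deliver 3→0: ·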